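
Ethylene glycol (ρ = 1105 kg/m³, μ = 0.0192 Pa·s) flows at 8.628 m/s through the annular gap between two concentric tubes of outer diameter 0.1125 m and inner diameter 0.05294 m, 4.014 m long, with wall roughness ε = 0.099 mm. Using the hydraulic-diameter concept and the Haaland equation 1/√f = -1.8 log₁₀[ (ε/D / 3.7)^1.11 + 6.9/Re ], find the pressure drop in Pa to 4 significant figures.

ΔP ≈ 75290 Pa

Hydraulic diameter D_h = 4A/P = D_o - D_i = 0.1125 - 0.05294 = 0.05956 m.
Re = ρVD_h/μ = 1105·8.628·0.05956/0.0192 = 2.958e+04.
ε/D_h = 9.9e-05/0.05956 = 0.00166; Haaland gives 1/√f = -1.8 log₁₀[0.000192+0.000233] = 6.068, so f = 0.02716.
ΔP = f(L/D_h)(ρV²/2) = 0.02716·4.014/0.05956·4.113e+04 = 7.529e+04 Pa.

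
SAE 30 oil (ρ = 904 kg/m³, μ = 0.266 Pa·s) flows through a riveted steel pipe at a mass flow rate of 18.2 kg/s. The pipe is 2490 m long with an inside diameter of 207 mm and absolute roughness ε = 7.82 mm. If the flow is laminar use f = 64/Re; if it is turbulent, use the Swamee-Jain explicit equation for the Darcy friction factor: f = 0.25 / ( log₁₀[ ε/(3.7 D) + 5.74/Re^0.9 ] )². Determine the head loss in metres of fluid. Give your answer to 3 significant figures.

A = πD²/4 = π(0.207)²/4 = 0.03365 m²; mean velocity V = ṁ/(ρA) = 18.2/(904 · 0.03365) = 0.5982 m/s.
Reynolds number Re = ρVD/μ = 904 · 0.5982 · 0.207 / 0.266 = 420.9.
Re < 2300 → laminar flow, so f = 64/Re = 64/420.9 = 0.1521 (the turbulent correlation is not needed).
Darcy-Weisbach: ΔP = f(L/D)(ρV²/2) = 0.1521·(2490/0.207)·(904·0.5982²/2) = 0.1521·1.203e+04·161.8 = 2.959e+05 Pa.
Head loss h_f = ΔP/(ρg) = 2.959e+05/(904·9.81) = 33.4 m.

h_f ≈ 33.4 m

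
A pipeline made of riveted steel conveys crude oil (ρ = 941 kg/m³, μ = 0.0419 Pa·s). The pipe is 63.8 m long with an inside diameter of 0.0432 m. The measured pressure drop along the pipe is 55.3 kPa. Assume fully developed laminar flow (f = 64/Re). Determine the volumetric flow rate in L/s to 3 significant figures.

Q ≈ 1.77 L/s

For laminar flow, f = 64/Re with Re = ρVD/μ, so Darcy-Weisbach reduces to ΔP = 32μLV/D². Solving for V: V = ΔP·D²/(32μL) = 5.53e+04·(0.0432)²/(32·0.0419·63.8) = 1.206 m/s.
Check: Re = ρVD/μ = 941·1.206·0.0432/0.0419 = 1170 < 2300, so the laminar assumption holds.
Q = V·A = 1.206·(π/4·0.0432²) = 0.001768 m³/s = 1.77 L/s.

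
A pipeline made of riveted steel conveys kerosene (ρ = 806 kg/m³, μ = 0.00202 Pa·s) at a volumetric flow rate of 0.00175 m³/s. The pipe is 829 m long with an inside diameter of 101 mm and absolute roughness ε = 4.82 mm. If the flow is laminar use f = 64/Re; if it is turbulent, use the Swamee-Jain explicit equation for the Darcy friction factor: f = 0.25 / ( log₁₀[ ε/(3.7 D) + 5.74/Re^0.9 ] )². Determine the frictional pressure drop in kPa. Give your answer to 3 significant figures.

ΔP ≈ 11.7 kPa

Cross-sectional area A = πD²/4 = π(0.101)²/4 = 0.008012 m²; mean velocity V = Q/A = 0.00175/0.008012 = 0.2184 m/s.
Reynolds number Re = ρVD/μ = 806 · 0.2184 · 0.101 / 0.00202 = 8803.
Re > 4000 → turbulent. Relative roughness ε/D = 0.00482/0.101 = 0.0477. Swamee-Jain: f = 0.25/(log₁₀[0.0477/3.7 + 5.74/8803^0.9])² = 0.25/(log₁₀[0.0129 + 0.00162])² = 0.25/(-1.838)² = 0.07399.
Darcy-Weisbach: ΔP = f(L/D)(ρV²/2) = 0.07399·(829/0.101)·(806·0.2184²/2) = 0.07399·8208·19.23 = 1.168e+04 Pa.
ΔP = 1.168e+04 Pa = 11.7 kPa.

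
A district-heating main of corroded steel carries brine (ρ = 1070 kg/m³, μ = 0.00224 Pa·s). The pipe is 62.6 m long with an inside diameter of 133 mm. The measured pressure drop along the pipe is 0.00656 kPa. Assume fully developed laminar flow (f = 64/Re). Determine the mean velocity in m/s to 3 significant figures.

V ≈ 0.0259 m/s

For laminar flow, f = 64/Re with Re = ρVD/μ, so Darcy-Weisbach reduces to ΔP = 32μLV/D². Solving for V: V = ΔP·D²/(32μL) = 6.56·(0.133)²/(32·0.00224·62.6) = 0.02586 m/s.
Check: Re = ρVD/μ = 1070·0.02586·0.133/0.00224 = 1643 < 2300, so the laminar assumption holds.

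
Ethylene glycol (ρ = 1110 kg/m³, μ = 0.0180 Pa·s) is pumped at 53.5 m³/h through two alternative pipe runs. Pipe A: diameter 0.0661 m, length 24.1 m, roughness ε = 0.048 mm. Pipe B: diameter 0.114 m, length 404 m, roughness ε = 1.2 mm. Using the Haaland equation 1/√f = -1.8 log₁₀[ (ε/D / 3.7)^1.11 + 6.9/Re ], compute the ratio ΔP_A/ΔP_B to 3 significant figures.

ΔP_A/ΔP_B ≈ 0.583

Pipe A: V = Q/A = 0.01486/0.003432 = 4.331 m/s; Re = 1.765e+04; ε/D = 0.000726; Haaland → f = 0.02783; ΔP_A = f(L/D)(ρV²/2) = 1.056e+05 Pa.
Pipe B: V = Q/A = 0.01486/0.01021 = 1.456 m/s; Re = 1.024e+04; ε/D = 0.0105; Haaland → f = 0.04349; ΔP_B = f(L/D)(ρV²/2) = 1.813e+05 Pa.
ΔP_A/ΔP_B = 1.056e+05/1.813e+05 = 0.583.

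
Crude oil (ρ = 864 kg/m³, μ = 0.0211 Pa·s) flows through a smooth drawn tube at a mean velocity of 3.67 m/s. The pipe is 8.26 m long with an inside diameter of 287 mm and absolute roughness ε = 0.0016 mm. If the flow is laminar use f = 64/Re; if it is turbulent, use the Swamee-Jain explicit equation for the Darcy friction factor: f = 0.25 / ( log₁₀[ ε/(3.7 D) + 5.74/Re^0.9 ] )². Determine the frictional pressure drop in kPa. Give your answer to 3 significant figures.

ΔP ≈ 3.60 kPa

Reynolds number Re = ρVD/μ = 864 · 3.67 · 0.287 / 0.0211 = 4.313e+04.
Re > 4000 → turbulent. Relative roughness ε/D = 1.6e-06/0.287 = 5.57e-06. Swamee-Jain: f = 0.25/(log₁₀[5.57e-06/3.7 + 5.74/4.313e+04^0.9])² = 0.25/(log₁₀[1.51e-06 + 0.000387])² = 0.25/(-3.411)² = 0.02149.
Darcy-Weisbach: ΔP = f(L/D)(ρV²/2) = 0.02149·(8.26/0.287)·(864·3.67²/2) = 0.02149·28.78·5819 = 3599 Pa.
ΔP = 3599 Pa = 3.60 kPa.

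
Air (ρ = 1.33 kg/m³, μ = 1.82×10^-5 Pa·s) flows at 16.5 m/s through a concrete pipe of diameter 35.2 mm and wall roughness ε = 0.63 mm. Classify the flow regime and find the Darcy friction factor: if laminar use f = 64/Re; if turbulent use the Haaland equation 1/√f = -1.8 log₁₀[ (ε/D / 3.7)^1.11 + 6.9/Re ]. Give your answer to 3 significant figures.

f ≈ 0.0477

Re = ρVD/μ = 1.33·16.5·0.0352/1.82e-05 = 4.244e+04.
Re > 4000 → turbulent. ε/D = 0.00063/0.0352 = 0.0179; Haaland: 1/√f = -1.8 log₁₀[0.00269 + 0.000163] = 4.58, so f = 0.04767.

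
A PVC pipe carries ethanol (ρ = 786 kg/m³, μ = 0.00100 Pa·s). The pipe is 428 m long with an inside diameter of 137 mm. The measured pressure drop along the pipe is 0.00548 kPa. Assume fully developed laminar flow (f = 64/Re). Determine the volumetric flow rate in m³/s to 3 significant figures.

For laminar flow, f = 64/Re with Re = ρVD/μ, so Darcy-Weisbach reduces to ΔP = 32μLV/D². Solving for V: V = ΔP·D²/(32μL) = 5.48·(0.137)²/(32·0.001·428) = 0.00751 m/s.
Check: Re = ρVD/μ = 786·0.00751·0.137/0.001 = 808.7 < 2300, so the laminar assumption holds.
Q = V·A = 0.00751·(π/4·0.137²) = 0.0001107 m³/s = 1.11×10^-4 m³/s.

Q ≈ 1.11×10^-4 m³/s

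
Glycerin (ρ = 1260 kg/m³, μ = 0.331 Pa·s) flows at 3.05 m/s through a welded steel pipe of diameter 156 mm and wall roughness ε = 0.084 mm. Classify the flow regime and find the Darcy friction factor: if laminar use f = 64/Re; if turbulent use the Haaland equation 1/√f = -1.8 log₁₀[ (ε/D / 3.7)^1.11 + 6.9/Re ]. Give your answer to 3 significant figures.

f ≈ 0.0353

Re = ρVD/μ = 1260·3.05·0.156/0.331 = 1811.
Re < 2300 → laminar, so f = 64/Re = 0.03534 (roughness is irrelevant in laminar flow).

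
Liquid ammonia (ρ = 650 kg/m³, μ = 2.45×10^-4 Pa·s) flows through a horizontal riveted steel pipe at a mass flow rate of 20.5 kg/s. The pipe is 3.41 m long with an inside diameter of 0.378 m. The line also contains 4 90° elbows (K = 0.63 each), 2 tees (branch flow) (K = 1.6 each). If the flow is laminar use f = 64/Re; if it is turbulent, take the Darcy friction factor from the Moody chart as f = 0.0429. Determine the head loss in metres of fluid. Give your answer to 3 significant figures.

A = πD²/4 = π(0.378)²/4 = 0.1122 m²; mean velocity V = ṁ/(ρA) = 20.5/(650 · 0.1122) = 0.281 m/s.
Reynolds number Re = ρVD/μ = 650 · 0.281 · 0.378 / 0.000245 = 2.818e+05.
Re > 4000 → turbulent; use the Moody-chart value f = 0.0429.
Total minor-loss coefficient ΣK = 4·0.63 + 2·1.6 = 5.72.
ΔP = [f·L/D + ΣK]·(ρV²/2) = [0.0429·3.41/0.378 + 5.72]·(650·0.281²/2) = [0.387 + 5.72]·25.67 = 156.8 Pa.
Head loss h_f = ΔP/(ρg) = 156.8/(650·9.81) = 0.0246 m.

h_f ≈ 0.0246 m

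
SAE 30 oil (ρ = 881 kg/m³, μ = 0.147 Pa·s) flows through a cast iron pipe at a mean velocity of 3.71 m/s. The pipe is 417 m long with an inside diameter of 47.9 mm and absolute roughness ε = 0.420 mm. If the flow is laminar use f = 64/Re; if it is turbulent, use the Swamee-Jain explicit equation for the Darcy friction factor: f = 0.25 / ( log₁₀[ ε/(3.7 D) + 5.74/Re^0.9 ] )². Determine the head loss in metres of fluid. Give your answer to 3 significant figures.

h_f ≈ 367 m

Reynolds number Re = ρVD/μ = 881 · 3.71 · 0.0479 / 0.147 = 1065.
Re < 2300 → laminar flow, so f = 64/Re = 64/1065 = 0.06009 (the turbulent correlation is not needed).
Darcy-Weisbach: ΔP = f(L/D)(ρV²/2) = 0.06009·(417/0.0479)·(881·3.71²/2) = 0.06009·8706·6063 = 3.172e+06 Pa.
Head loss h_f = ΔP/(ρg) = 3.172e+06/(881·9.81) = 367 m.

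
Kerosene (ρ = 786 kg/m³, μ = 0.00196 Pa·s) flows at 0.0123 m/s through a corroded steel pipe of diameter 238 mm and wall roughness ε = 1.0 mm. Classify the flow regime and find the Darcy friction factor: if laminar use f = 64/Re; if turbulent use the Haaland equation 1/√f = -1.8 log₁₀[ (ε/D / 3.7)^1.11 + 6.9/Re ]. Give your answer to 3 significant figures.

f ≈ 0.0545

Re = ρVD/μ = 786·0.0123·0.238/0.00196 = 1174.
Re < 2300 → laminar, so f = 64/Re = 0.05452 (roughness is irrelevant in laminar flow).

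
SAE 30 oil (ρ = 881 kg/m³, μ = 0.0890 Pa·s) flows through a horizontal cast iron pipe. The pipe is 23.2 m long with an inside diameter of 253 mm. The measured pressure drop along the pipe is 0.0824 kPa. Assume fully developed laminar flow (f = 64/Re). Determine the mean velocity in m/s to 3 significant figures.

For laminar flow, f = 64/Re with Re = ρVD/μ, so Darcy-Weisbach reduces to ΔP = 32μLV/D². Solving for V: V = ΔP·D²/(32μL) = 82.4·(0.253)²/(32·0.089·23.2) = 0.07983 m/s.
Check: Re = ρVD/μ = 881·0.07983·0.253/0.089 = 199.9 < 2300, so the laminar assumption holds.

V ≈ 0.0798 m/s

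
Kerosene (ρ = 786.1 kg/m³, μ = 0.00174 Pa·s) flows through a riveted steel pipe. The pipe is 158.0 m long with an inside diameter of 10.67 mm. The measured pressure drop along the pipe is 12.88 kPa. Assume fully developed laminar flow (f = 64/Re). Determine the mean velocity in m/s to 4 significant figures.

V ≈ 0.1667 m/s

For laminar flow, f = 64/Re with Re = ρVD/μ, so Darcy-Weisbach reduces to ΔP = 32μLV/D². Solving for V: V = ΔP·D²/(32μL) = 1.288e+04·(0.01067)²/(32·0.00174·158) = 0.1667 m/s.
Check: Re = ρVD/μ = 786.1·0.1667·0.01067/0.00174 = 803.5 < 2300, so the laminar assumption holds.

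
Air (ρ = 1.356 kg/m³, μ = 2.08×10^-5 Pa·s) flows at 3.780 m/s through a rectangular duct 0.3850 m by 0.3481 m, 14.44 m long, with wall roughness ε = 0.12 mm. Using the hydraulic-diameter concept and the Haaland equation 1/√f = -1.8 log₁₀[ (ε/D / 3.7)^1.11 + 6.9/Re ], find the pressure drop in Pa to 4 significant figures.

ΔP ≈ 7.511 Pa

Hydraulic diameter D_h = 4A/P = 4·(0.385·0.3481)/(2·(0.385+0.3481)) = 0.5361/1.466 = 0.3656 m.
Re = ρVD_h/μ = 1.356·3.78·0.3656/2.08e-05 = 9.01e+04.
ε/D_h = 0.00012/0.3656 = 0.000328; Haaland gives 1/√f = -1.8 log₁₀[3.18e-05+7.66e-05] = 7.137, so f = 0.01963.
ΔP = f(L/D_h)(ρV²/2) = 0.01963·14.44/0.3656·9.688 = 7.511 Pa.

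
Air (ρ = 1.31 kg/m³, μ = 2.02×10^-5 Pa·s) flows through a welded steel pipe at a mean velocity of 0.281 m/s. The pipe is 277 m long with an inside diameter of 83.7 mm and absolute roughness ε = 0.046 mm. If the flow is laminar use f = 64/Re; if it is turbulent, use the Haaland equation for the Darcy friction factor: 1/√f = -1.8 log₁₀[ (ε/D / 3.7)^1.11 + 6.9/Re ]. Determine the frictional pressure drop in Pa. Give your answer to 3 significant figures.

ΔP ≈ 7.18 Pa

Reynolds number Re = ρVD/μ = 1.31 · 0.281 · 0.0837 / 2.02e-05 = 1525.
Re < 2300 → laminar flow, so f = 64/Re = 64/1525 = 0.04196 (the turbulent correlation is not needed).
Darcy-Weisbach: ΔP = f(L/D)(ρV²/2) = 0.04196·(277/0.0837)·(1.31·0.281²/2) = 0.04196·3309·0.05172 = 7.182 Pa.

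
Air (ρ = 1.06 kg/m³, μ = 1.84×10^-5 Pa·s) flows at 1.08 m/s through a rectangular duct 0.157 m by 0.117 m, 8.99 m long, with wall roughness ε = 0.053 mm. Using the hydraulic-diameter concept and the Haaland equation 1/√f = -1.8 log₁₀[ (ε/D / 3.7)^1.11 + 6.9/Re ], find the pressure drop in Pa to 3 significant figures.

Hydraulic diameter D_h = 4A/P = 4·(0.157·0.117)/(2·(0.157+0.117)) = 0.07348/0.548 = 0.1341 m.
Re = ρVD_h/μ = 1.06·1.08·0.1341/1.84e-05 = 8342.
ε/D_h = 5.3e-05/0.1341 = 0.000395; Haaland gives 1/√f = -1.8 log₁₀[3.91e-05+0.000827] = 5.512, so f = 0.03291.
ΔP = f(L/D_h)(ρV²/2) = 0.03291·8.99/0.1341·0.6182 = 1.364 Pa.

ΔP ≈ 1.36 Pa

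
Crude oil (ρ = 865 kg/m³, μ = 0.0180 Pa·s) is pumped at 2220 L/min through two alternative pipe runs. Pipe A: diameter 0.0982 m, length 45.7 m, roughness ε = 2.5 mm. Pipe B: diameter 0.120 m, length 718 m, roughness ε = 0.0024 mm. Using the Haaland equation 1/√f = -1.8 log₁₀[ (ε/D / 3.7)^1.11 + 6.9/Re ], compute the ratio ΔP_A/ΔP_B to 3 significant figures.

Pipe A: V = Q/A = 0.037/0.007574 = 4.885 m/s; Re = 2.305e+04; ε/D = 0.0255; Haaland → f = 0.05501; ΔP_A = f(L/D)(ρV²/2) = 2.642e+05 Pa.
Pipe B: V = Q/A = 0.037/0.01131 = 3.272 m/s; Re = 1.887e+04; ε/D = 2e-05; Haaland → f = 0.02616; ΔP_B = f(L/D)(ρV²/2) = 7.244e+05 Pa.
ΔP_A/ΔP_B = 2.642e+05/7.244e+05 = 0.365.

ΔP_A/ΔP_B ≈ 0.365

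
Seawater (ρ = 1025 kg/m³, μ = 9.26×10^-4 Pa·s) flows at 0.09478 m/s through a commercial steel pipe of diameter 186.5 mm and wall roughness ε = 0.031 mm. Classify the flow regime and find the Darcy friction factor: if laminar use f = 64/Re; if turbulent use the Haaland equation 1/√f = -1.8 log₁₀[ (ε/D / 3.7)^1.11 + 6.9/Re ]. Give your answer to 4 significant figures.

Re = ρVD/μ = 1025·0.09478·0.1865/0.000926 = 1.957e+04.
Re > 4000 → turbulent. ε/D = 3.1e-05/0.1865 = 0.000166; Haaland: 1/√f = -1.8 log₁₀[1.49e-05 + 0.000353] = 6.182, so f = 0.02616.

f ≈ 0.02616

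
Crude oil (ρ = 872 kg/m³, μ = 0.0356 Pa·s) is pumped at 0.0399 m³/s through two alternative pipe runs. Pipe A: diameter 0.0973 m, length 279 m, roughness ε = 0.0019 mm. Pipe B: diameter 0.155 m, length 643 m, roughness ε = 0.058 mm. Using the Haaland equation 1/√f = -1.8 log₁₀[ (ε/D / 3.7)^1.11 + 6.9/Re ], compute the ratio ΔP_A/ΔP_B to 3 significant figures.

ΔP_A/ΔP_B ≈ 3.87

Pipe A: V = Q/A = 0.0399/0.007436 = 5.366 m/s; Re = 1.279e+04; ε/D = 1.95e-05; Haaland → f = 0.02892; ΔP_A = f(L/D)(ρV²/2) = 1.041e+06 Pa.
Pipe B: V = Q/A = 0.0399/0.01887 = 2.115 m/s; Re = 8028; ε/D = 0.000374; Haaland → f = 0.03323; ΔP_B = f(L/D)(ρV²/2) = 2.688e+05 Pa.
ΔP_A/ΔP_B = 1.041e+06/2.688e+05 = 3.87.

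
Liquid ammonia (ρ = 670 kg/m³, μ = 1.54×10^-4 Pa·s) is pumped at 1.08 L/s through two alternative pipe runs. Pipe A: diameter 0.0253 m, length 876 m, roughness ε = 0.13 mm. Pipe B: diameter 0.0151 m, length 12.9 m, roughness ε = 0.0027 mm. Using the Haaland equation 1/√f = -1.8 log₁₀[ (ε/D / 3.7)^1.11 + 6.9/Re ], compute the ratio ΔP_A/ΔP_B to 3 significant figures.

Pipe A: V = Q/A = 0.00108/0.0005027 = 2.148 m/s; Re = 2.365e+05; ε/D = 0.00514; Haaland → f = 0.03104; ΔP_A = f(L/D)(ρV²/2) = 1.662e+06 Pa.
Pipe B: V = Q/A = 0.00108/0.0001791 = 6.031 m/s; Re = 3.962e+05; ε/D = 0.000179; Haaland → f = 0.01542; ΔP_B = f(L/D)(ρV²/2) = 1.605e+05 Pa.
ΔP_A/ΔP_B = 1.662e+06/1.605e+05 = 10.4.

ΔP_A/ΔP_B ≈ 10.4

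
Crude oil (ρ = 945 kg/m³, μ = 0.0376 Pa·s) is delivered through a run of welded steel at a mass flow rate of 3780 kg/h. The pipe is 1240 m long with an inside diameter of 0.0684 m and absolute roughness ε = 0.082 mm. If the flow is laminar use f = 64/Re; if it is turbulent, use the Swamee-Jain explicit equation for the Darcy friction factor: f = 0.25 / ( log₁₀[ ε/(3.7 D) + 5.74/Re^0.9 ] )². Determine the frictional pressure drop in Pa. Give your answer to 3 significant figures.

ΔP ≈ 96400 Pa

ṁ = 3780 kg/h = 3780/3600 = 1.05 kg/s.
A = πD²/4 = π(0.0684)²/4 = 0.003675 m²; mean velocity V = ṁ/(ρA) = 1.05/(945 · 0.003675) = 0.3024 m/s.
Reynolds number Re = ρVD/μ = 945 · 0.3024 · 0.0684 / 0.0376 = 519.8.
Re < 2300 → laminar flow, so f = 64/Re = 64/519.8 = 0.1231 (the turbulent correlation is not needed).
Darcy-Weisbach: ΔP = f(L/D)(ρV²/2) = 0.1231·(1240/0.0684)·(945·0.3024²/2) = 0.1231·1.813e+04·43.2 = 9.643e+04 Pa.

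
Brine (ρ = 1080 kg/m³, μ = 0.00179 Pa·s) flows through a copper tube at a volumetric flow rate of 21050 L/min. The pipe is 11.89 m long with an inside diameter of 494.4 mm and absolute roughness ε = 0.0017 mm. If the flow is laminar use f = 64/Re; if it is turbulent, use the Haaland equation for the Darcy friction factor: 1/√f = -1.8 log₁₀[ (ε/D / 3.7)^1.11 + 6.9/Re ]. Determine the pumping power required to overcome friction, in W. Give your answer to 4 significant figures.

P ≈ 196.3 W

Q = 21050 L/min = 21050/60000 = 0.3508 m³/s.
Cross-sectional area A = πD²/4 = π(0.4944)²/4 = 0.192 m²; mean velocity V = Q/A = 0.3508/0.192 = 1.827 m/s.
Reynolds number Re = ρVD/μ = 1080 · 1.827 · 0.4944 / 0.00179 = 5.451e+05.
Re > 4000 → turbulent. Relative roughness ε/D = 1.7e-06/0.4944 = 3.44e-06. Haaland: 1/√f = -1.8 log₁₀[(3.44e-06/3.7)^1.11 + 6.9/5.451e+05] = -1.8 log₁₀[2.02e-07 + 1.27e-05] = 8.803, so f = 0.0129.
Darcy-Weisbach: ΔP = f(L/D)(ρV²/2) = 0.0129·(11.89/0.4944)·(1080·1.827²/2) = 0.0129·24.05·1803 = 559.6 Pa.
Pumping power P = QΔP = 0.3508·559.6 = 196.34 W = 196.3 W.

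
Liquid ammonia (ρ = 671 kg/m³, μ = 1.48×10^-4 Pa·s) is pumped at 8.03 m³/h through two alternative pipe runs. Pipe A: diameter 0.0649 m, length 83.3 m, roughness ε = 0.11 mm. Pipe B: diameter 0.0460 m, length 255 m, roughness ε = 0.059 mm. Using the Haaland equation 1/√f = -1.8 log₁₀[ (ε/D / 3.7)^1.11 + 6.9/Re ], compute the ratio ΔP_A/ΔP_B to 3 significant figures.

Pipe A: V = Q/A = 0.002231/0.003308 = 0.6743 m/s; Re = 1.984e+05; ε/D = 0.00169; Haaland → f = 0.02335; ΔP_A = f(L/D)(ρV²/2) = 4571 Pa.
Pipe B: V = Q/A = 0.002231/0.001662 = 1.342 m/s; Re = 2.799e+05; ε/D = 0.00128; Haaland → f = 0.02169; ΔP_B = f(L/D)(ρV²/2) = 7.267e+04 Pa.
ΔP_A/ΔP_B = 4571/7.267e+04 = 0.0629.

ΔP_A/ΔP_B ≈ 0.0629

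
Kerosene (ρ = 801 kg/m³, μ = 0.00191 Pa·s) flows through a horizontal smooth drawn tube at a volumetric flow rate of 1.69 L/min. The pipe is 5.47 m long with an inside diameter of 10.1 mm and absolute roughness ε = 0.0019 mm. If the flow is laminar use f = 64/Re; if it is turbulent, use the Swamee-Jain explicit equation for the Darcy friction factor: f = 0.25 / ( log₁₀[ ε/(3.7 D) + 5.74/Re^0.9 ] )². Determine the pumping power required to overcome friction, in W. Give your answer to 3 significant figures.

P ≈ 0.0325 W

Q = 1.69 L/min = 1.69/60000 = 2.817e-05 m³/s.
Cross-sectional area A = πD²/4 = π(0.0101)²/4 = 8.012e-05 m²; mean velocity V = Q/A = 2.817e-05/8.012e-05 = 0.3516 m/s.
Reynolds number Re = ρVD/μ = 801 · 0.3516 · 0.0101 / 0.00191 = 1489.
Re < 2300 → laminar flow, so f = 64/Re = 64/1489 = 0.04298 (the turbulent correlation is not needed).
Darcy-Weisbach: ΔP = f(L/D)(ρV²/2) = 0.04298·(5.47/0.0101)·(801·0.3516²/2) = 0.04298·541.6·49.5 = 1152 Pa.
Pumping power P = QΔP = 2.817e-05·1152 = 0.03245 W = 0.0325 W.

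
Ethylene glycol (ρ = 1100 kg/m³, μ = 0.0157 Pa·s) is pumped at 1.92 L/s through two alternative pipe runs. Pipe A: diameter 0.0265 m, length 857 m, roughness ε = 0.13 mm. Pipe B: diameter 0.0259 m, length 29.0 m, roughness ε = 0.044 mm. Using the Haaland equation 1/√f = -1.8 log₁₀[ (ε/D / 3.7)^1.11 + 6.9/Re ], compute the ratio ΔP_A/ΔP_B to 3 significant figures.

Pipe A: V = Q/A = 0.00192/0.0005515 = 3.481 m/s; Re = 6463; ε/D = 0.00491; Haaland → f = 0.04029; ΔP_A = f(L/D)(ρV²/2) = 8.685e+06 Pa.
Pipe B: V = Q/A = 0.00192/0.0005269 = 3.644 m/s; Re = 6613; ε/D = 0.0017; Haaland → f = 0.03654; ΔP_B = f(L/D)(ρV²/2) = 2.988e+05 Pa.
ΔP_A/ΔP_B = 8.685e+06/2.988e+05 = 29.1.

ΔP_A/ΔP_B ≈ 29.1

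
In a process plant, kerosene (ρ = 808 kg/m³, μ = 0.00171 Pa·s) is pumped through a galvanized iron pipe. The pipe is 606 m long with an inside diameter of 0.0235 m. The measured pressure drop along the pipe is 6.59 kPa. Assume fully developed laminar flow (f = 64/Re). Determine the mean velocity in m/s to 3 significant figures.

V ≈ 0.110 m/s

For laminar flow, f = 64/Re with Re = ρVD/μ, so Darcy-Weisbach reduces to ΔP = 32μLV/D². Solving for V: V = ΔP·D²/(32μL) = 6590·(0.0235)²/(32·0.00171·606) = 0.1097 m/s.
Check: Re = ρVD/μ = 808·0.1097·0.0235/0.00171 = 1219 < 2300, so the laminar assumption holds.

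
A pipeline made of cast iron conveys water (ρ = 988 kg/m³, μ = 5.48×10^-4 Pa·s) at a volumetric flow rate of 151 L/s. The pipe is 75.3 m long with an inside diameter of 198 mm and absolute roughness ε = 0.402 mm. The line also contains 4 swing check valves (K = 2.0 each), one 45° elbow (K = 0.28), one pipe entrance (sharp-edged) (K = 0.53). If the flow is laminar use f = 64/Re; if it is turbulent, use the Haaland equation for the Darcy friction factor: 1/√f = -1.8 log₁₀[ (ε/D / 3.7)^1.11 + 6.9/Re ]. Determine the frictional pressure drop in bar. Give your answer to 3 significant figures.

Q = 151 L/s = 151/1000 = 0.151 m³/s.
Cross-sectional area A = πD²/4 = π(0.198)²/4 = 0.03079 m²; mean velocity V = Q/A = 0.151/0.03079 = 4.904 m/s.
Reynolds number Re = ρVD/μ = 988 · 4.904 · 0.198 / 0.000548 = 1.751e+06.
Re > 4000 → turbulent. Relative roughness ε/D = 0.000402/0.198 = 0.00203. Haaland: 1/√f = -1.8 log₁₀[(0.00203/3.7)^1.11 + 6.9/1.751e+06] = -1.8 log₁₀[0.00024 + 3.94e-06] = 6.502, so f = 0.02365.
Total minor-loss coefficient ΣK = 4·2 + 1·0.28 + 1·0.53 = 8.81.
ΔP = [f·L/D + ΣK]·(ρV²/2) = [0.02365·75.3/0.198 + 8.81]·(988·4.904²/2) = [8.996 + 8.81]·1.188e+04 = 2.115e+05 Pa.
ΔP = 2.115e+05 Pa = 2.12 bar.

ΔP ≈ 2.12 bar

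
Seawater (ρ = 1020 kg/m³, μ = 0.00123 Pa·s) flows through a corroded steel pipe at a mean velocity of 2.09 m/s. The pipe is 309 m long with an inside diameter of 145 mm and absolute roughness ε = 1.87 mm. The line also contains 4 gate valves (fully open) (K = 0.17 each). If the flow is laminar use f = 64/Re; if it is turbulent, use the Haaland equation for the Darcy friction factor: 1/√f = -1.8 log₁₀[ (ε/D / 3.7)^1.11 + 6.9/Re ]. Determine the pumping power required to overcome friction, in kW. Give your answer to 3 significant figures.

Reynolds number Re = ρVD/μ = 1020 · 2.09 · 0.145 / 0.00123 = 2.513e+05.
Re > 4000 → turbulent. Relative roughness ε/D = 0.00187/0.145 = 0.0129. Haaland: 1/√f = -1.8 log₁₀[(0.0129/3.7)^1.11 + 6.9/2.513e+05] = -1.8 log₁₀[0.00187 + 2.75e-05] = 4.899, so f = 0.04166.
Total minor-loss coefficient ΣK = 4·0.17 = 0.68.
ΔP = [f·L/D + ΣK]·(ρV²/2) = [0.04166·309/0.145 + 0.68]·(1020·2.09²/2) = [88.79 + 0.68]·2228 = 1.993e+05 Pa.
Q = V·A = 2.09·0.01651 = 0.03451 m³/s.
Pumping power P = QΔP = 0.03451·1.993e+05 = 6879 W = 6.88 kW.

P ≈ 6.88 kW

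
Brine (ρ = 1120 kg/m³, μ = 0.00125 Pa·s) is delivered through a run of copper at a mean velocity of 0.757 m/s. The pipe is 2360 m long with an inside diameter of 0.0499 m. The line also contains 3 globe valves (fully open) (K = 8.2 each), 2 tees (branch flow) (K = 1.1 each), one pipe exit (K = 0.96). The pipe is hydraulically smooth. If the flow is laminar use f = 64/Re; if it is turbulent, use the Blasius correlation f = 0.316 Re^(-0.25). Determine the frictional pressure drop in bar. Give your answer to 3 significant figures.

Reynolds number Re = ρVD/μ = 1120 · 0.757 · 0.0499 / 0.00125 = 3.385e+04.
Re > 4000 → turbulent. Smooth-pipe (Blasius): f = 0.316 Re^(-0.25) = 0.316/(3.385e+04)^0.25 = 0.0233.
Total minor-loss coefficient ΣK = 3·8.2 + 2·1.1 + 1·0.96 = 27.8.
ΔP = [f·L/D + ΣK]·(ρV²/2) = [0.0233·2360/0.0499 + 27.8]·(1120·0.757²/2) = [1102 + 27.8]·320.9 = 3.625e+05 Pa.
ΔP = 3.625e+05 Pa = 3.63 bar.

ΔP ≈ 3.63 bar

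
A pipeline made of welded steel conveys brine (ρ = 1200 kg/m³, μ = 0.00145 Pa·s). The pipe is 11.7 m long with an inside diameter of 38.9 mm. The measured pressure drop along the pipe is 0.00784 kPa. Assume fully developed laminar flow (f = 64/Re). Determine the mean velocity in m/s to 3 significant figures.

V ≈ 0.0219 m/s

For laminar flow, f = 64/Re with Re = ρVD/μ, so Darcy-Weisbach reduces to ΔP = 32μLV/D². Solving for V: V = ΔP·D²/(32μL) = 7.84·(0.0389)²/(32·0.00145·11.7) = 0.02185 m/s.
Check: Re = ρVD/μ = 1200·0.02185·0.0389/0.00145 = 703.5 < 2300, so the laminar assumption holds.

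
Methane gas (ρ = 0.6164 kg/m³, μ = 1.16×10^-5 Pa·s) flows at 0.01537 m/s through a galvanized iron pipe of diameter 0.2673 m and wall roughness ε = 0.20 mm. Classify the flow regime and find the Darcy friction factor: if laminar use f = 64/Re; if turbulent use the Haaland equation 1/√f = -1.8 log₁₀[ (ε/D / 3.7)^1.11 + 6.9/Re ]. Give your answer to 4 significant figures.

f ≈ 0.2932

Re = ρVD/μ = 0.6164·0.01537·0.2673/1.16e-05 = 218.3.
Re < 2300 → laminar, so f = 64/Re = 0.2932 (roughness is irrelevant in laminar flow).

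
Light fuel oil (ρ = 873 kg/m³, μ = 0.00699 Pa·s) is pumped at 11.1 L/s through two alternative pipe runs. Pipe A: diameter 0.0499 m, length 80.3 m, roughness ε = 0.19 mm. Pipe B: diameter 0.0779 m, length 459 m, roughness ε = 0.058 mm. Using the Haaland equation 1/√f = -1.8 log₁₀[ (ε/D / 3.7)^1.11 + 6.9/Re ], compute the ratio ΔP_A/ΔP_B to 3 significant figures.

ΔP_A/ΔP_B ≈ 1.89

Pipe A: V = Q/A = 0.0111/0.001956 = 5.676 m/s; Re = 3.537e+04; ε/D = 0.00381; Haaland → f = 0.03074; ΔP_A = f(L/D)(ρV²/2) = 6.955e+05 Pa.
Pipe B: V = Q/A = 0.0111/0.004766 = 2.329 m/s; Re = 2.266e+04; ε/D = 0.000745; Haaland → f = 0.02644; ΔP_B = f(L/D)(ρV²/2) = 3.689e+05 Pa.
ΔP_A/ΔP_B = 6.955e+05/3.689e+05 = 1.89.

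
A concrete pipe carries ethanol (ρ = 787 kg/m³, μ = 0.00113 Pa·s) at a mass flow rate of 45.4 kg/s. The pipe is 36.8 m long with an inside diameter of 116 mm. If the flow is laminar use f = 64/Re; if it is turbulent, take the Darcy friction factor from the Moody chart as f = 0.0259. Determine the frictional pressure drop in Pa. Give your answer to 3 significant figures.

ΔP ≈ 96300 Pa

A = πD²/4 = π(0.116)²/4 = 0.01057 m²; mean velocity V = ṁ/(ρA) = 45.4/(787 · 0.01057) = 5.459 m/s.
Reynolds number Re = ρVD/μ = 787 · 5.459 · 0.116 / 0.00113 = 4.41e+05.
Re > 4000 → turbulent; use the Moody-chart value f = 0.0259.
Darcy-Weisbach: ΔP = f(L/D)(ρV²/2) = 0.0259·(36.8/0.116)·(787·5.459²/2) = 0.0259·317.2·1.172e+04 = 9.634e+04 Pa.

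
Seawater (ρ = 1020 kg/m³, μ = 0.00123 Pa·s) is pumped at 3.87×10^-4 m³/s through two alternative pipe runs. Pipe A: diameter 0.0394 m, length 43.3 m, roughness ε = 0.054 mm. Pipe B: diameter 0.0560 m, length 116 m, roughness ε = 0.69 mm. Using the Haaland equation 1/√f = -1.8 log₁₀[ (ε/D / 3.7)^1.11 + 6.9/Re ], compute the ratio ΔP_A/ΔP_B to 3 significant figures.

ΔP_A/ΔP_B ≈ 1.50

Pipe A: V = Q/A = 0.000387/0.001219 = 0.3174 m/s; Re = 1.037e+04; ε/D = 0.00137; Haaland → f = 0.03241; ΔP_A = f(L/D)(ρV²/2) = 1830 Pa.
Pipe B: V = Q/A = 0.000387/0.002463 = 0.1571 m/s; Re = 7297; ε/D = 0.0123; Haaland → f = 0.04692; ΔP_B = f(L/D)(ρV²/2) = 1224 Pa.
ΔP_A/ΔP_B = 1830/1224 = 1.50.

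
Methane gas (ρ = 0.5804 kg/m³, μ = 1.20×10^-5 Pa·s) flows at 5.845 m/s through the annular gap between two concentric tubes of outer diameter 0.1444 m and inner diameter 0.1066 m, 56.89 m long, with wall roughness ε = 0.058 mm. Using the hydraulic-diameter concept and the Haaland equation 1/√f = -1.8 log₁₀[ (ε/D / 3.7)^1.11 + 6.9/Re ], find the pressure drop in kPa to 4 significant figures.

ΔP ≈ 0.4838 kPa

Hydraulic diameter D_h = 4A/P = D_o - D_i = 0.1444 - 0.1066 = 0.0378 m.
Re = ρVD_h/μ = 0.5804·5.845·0.0378/1.2e-05 = 1.069e+04.
ε/D_h = 5.8e-05/0.0378 = 0.00153; Haaland gives 1/√f = -1.8 log₁₀[0.000176+0.000646] = 5.553, so f = 0.03242.
ΔP = f(L/D_h)(ρV²/2) = 0.03242·56.89/0.0378·9.914 = 483.8 Pa.
ΔP = 0.4838 kPa.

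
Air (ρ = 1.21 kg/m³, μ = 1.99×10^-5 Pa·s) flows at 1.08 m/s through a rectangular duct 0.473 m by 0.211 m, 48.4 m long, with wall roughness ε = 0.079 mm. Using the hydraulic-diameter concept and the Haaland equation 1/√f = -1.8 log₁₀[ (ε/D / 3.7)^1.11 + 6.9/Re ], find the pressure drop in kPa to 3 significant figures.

Hydraulic diameter D_h = 4A/P = 4·(0.473·0.211)/(2·(0.473+0.211)) = 0.3992/1.368 = 0.2918 m.
Re = ρVD_h/μ = 1.21·1.08·0.2918/1.99e-05 = 1.916e+04.
ε/D_h = 7.9e-05/0.2918 = 0.000271; Haaland gives 1/√f = -1.8 log₁₀[2.57e-05+0.00036] = 6.145, so f = 0.02648.
ΔP = f(L/D_h)(ρV²/2) = 0.02648·48.4/0.2918·0.7057 = 3.1 Pa.
ΔP = 0.00310 kPa.

ΔP ≈ 0.00310 kPa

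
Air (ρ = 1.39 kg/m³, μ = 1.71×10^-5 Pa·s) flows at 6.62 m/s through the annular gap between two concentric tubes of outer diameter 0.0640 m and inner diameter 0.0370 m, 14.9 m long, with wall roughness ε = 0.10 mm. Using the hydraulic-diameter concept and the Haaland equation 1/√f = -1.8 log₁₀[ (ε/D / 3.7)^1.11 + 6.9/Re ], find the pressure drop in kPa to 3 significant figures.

Hydraulic diameter D_h = 4A/P = D_o - D_i = 0.064 - 0.037 = 0.027 m.
Re = ρVD_h/μ = 1.39·6.62·0.027/1.71e-05 = 1.453e+04.
ε/D_h = 0.0001/0.027 = 0.0037; Haaland gives 1/√f = -1.8 log₁₀[0.000468+0.000475] = 5.446, so f = 0.03372.
ΔP = f(L/D_h)(ρV²/2) = 0.03372·14.9/0.027·30.46 = 566.8 Pa.
ΔP = 0.567 kPa.

ΔP ≈ 0.567 kPa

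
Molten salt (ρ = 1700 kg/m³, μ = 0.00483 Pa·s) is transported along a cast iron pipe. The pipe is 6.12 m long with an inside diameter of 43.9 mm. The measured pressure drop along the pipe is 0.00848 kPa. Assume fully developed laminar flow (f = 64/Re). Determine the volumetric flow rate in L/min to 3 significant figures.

For laminar flow, f = 64/Re with Re = ρVD/μ, so Darcy-Weisbach reduces to ΔP = 32μLV/D². Solving for V: V = ΔP·D²/(32μL) = 8.48·(0.0439)²/(32·0.00483·6.12) = 0.01728 m/s.
Check: Re = ρVD/μ = 1700·0.01728·0.0439/0.00483 = 267 < 2300, so the laminar assumption holds.
Q = V·A = 0.01728·(π/4·0.0439²) = 2.615e-05 m³/s = 1.57 L/min.

Q ≈ 1.57 L/min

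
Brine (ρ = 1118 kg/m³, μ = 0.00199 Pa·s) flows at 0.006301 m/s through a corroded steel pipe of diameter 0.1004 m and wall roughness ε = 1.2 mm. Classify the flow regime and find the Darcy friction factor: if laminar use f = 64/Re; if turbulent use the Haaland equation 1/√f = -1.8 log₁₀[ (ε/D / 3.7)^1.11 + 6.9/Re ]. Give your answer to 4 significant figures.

f ≈ 0.1801

Re = ρVD/μ = 1118·0.006301·0.1004/0.00199 = 355.4.
Re < 2300 → laminar, so f = 64/Re = 0.1801 (roughness is irrelevant in laminar flow).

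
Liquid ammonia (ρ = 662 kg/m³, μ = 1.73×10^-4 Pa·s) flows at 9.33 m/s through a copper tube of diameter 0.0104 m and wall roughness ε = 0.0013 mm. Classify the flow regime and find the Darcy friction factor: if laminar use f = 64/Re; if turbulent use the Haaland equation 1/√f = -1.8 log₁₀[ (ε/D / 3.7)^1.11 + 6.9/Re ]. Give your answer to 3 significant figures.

Re = ρVD/μ = 662·9.33·0.0104/0.000173 = 3.713e+05.
Re > 4000 → turbulent. ε/D = 1.3e-06/0.0104 = 0.000125; Haaland: 1/√f = -1.8 log₁₀[1.09e-05 + 1.86e-05] = 8.155, so f = 0.01504.

f ≈ 0.0150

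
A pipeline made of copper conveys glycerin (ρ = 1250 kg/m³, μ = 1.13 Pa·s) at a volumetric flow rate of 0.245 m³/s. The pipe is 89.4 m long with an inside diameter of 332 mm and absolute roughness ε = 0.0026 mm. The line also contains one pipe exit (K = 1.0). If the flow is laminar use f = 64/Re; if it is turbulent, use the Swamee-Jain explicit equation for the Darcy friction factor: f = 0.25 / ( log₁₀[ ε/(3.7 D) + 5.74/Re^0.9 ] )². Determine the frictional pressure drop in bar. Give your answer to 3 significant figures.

Cross-sectional area A = πD²/4 = π(0.332)²/4 = 0.08657 m²; mean velocity V = Q/A = 0.245/0.08657 = 2.83 m/s.
Reynolds number Re = ρVD/μ = 1250 · 2.83 · 0.332 / 1.13 = 1039.
Re < 2300 → laminar flow, so f = 64/Re = 64/1039 = 0.06158 (the turbulent correlation is not needed).
Total minor-loss coefficient ΣK = 1·1 = 1.
ΔP = [f·L/D + ΣK]·(ρV²/2) = [0.06158·89.4/0.332 + 1]·(1250·2.83²/2) = [16.58 + 1]·5006 = 8.801e+04 Pa.
ΔP = 8.801e+04 Pa = 0.880 bar.

ΔP ≈ 0.880 bar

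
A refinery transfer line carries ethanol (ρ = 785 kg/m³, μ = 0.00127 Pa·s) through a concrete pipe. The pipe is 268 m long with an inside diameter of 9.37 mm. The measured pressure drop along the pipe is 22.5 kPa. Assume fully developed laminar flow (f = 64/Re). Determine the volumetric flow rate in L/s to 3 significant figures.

For laminar flow, f = 64/Re with Re = ρVD/μ, so Darcy-Weisbach reduces to ΔP = 32μLV/D². Solving for V: V = ΔP·D²/(32μL) = 2.25e+04·(0.00937)²/(32·0.00127·268) = 0.1814 m/s.
Check: Re = ρVD/μ = 785·0.1814·0.00937/0.00127 = 1050 < 2300, so the laminar assumption holds.
Q = V·A = 0.1814·(π/4·0.00937²) = 1.251e-05 m³/s = 0.0125 L/s.

Q ≈ 0.0125 L/s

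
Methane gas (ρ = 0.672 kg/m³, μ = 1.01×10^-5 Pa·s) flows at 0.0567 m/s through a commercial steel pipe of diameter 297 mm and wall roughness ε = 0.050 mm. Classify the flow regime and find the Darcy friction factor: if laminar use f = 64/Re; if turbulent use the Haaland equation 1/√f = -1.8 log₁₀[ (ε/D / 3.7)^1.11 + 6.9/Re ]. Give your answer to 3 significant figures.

f ≈ 0.0571

Re = ρVD/μ = 0.672·0.0567·0.297/1.01e-05 = 1120.
Re < 2300 → laminar, so f = 64/Re = 0.05712 (roughness is irrelevant in laminar flow).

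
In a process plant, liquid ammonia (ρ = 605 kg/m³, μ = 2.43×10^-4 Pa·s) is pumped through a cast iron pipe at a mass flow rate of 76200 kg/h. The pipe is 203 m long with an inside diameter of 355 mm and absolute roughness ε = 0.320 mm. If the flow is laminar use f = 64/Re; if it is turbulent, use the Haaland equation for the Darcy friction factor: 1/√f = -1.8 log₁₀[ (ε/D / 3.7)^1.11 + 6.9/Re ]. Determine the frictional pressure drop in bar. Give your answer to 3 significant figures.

ΔP ≈ 0.00434 bar

ṁ = 76200 kg/h = 76200/3600 = 21.17 kg/s.
A = πD²/4 = π(0.355)²/4 = 0.09898 m²; mean velocity V = ṁ/(ρA) = 21.17/(605 · 0.09898) = 0.3535 m/s.
Reynolds number Re = ρVD/μ = 605 · 0.3535 · 0.355 / 0.000243 = 3.124e+05.
Re > 4000 → turbulent. Relative roughness ε/D = 0.00032/0.355 = 0.000901. Haaland: 1/√f = -1.8 log₁₀[(0.000901/3.7)^1.11 + 6.9/3.124e+05] = -1.8 log₁₀[9.76e-05 + 2.21e-05] = 7.06, so f = 0.02006.
Darcy-Weisbach: ΔP = f(L/D)(ρV²/2) = 0.02006·(203/0.355)·(605·0.3535²/2) = 0.02006·571.8·37.79 = 433.6 Pa.
ΔP = 433.6 Pa = 0.00434 bar.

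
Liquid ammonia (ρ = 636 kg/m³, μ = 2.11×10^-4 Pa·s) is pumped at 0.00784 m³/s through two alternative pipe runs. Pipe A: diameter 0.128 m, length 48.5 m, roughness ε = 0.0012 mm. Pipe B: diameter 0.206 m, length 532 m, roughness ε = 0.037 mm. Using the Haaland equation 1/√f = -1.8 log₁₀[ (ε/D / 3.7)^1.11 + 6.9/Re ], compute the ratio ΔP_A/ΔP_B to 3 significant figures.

ΔP_A/ΔP_B ≈ 0.847

Pipe A: V = Q/A = 0.00784/0.01287 = 0.6093 m/s; Re = 2.351e+05; ε/D = 9.37e-06; Haaland → f = 0.01508; ΔP_A = f(L/D)(ρV²/2) = 674.7 Pa.
Pipe B: V = Q/A = 0.00784/0.03333 = 0.2352 m/s; Re = 1.461e+05; ε/D = 0.00018; Haaland → f = 0.01752; ΔP_B = f(L/D)(ρV²/2) = 796.2 Pa.
ΔP_A/ΔP_B = 674.7/796.2 = 0.847.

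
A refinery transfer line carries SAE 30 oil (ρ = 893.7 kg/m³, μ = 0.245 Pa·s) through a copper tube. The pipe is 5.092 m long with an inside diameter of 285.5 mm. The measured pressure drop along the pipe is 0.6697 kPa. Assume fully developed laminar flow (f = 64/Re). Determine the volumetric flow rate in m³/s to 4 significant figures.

For laminar flow, f = 64/Re with Re = ρVD/μ, so Darcy-Weisbach reduces to ΔP = 32μLV/D². Solving for V: V = ΔP·D²/(32μL) = 669.7·(0.2855)²/(32·0.245·5.092) = 1.367 m/s.
Check: Re = ρVD/μ = 893.7·1.367·0.2855/0.245 = 1424 < 2300, so the laminar assumption holds.
Q = V·A = 1.367·(π/4·0.2855²) = 0.08754 m³/s = 0.08754 m³/s.

Q ≈ 0.08754 m³/s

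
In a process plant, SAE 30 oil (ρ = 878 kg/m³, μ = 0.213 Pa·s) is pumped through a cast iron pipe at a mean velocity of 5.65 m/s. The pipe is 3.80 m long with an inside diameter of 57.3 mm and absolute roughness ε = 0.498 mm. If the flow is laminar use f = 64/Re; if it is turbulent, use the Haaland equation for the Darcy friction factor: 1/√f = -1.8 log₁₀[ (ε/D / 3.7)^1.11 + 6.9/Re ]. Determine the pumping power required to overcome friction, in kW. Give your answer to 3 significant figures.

Reynolds number Re = ρVD/μ = 878 · 5.65 · 0.0573 / 0.213 = 1334.
Re < 2300 → laminar flow, so f = 64/Re = 64/1334 = 0.04796 (the turbulent correlation is not needed).
Darcy-Weisbach: ΔP = f(L/D)(ρV²/2) = 0.04796·(3.8/0.0573)·(878·5.65²/2) = 0.04796·66.32·1.401e+04 = 4.457e+04 Pa.
Q = V·A = 5.65·0.002579 = 0.01457 m³/s.
Pumping power P = QΔP = 0.01457·4.457e+04 = 649.4 W = 0.649 kW.

P ≈ 0.649 kW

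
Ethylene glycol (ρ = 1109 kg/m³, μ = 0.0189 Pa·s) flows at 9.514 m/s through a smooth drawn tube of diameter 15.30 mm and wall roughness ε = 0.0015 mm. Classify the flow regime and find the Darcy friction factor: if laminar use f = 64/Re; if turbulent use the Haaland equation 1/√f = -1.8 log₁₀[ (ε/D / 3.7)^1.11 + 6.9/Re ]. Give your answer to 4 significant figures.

Re = ρVD/μ = 1109·9.514·0.0153/0.0189 = 8541.
Re > 4000 → turbulent. ε/D = 1.5e-06/0.0153 = 9.8e-05; Haaland: 1/√f = -1.8 log₁₀[8.31e-06 + 0.000808] = 5.559, so f = 0.03236.

f ≈ 0.03236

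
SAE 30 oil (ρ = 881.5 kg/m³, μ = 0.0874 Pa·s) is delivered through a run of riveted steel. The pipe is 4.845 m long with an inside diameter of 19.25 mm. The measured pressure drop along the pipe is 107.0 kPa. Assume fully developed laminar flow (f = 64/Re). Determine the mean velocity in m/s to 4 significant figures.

V ≈ 2.926 m/s

For laminar flow, f = 64/Re with Re = ρVD/μ, so Darcy-Weisbach reduces to ΔP = 32μLV/D². Solving for V: V = ΔP·D²/(32μL) = 1.07e+05·(0.01925)²/(32·0.0874·4.845) = 2.926 m/s.
Check: Re = ρVD/μ = 881.5·2.926·0.01925/0.0874 = 568.1 < 2300, so the laminar assumption holds.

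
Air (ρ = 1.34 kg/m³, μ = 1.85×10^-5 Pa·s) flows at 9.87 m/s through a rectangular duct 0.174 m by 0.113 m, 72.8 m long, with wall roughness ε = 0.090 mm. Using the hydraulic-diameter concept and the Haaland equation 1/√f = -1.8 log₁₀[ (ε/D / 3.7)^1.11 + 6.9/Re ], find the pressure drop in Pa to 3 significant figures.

ΔP ≈ 720 Pa

Hydraulic diameter D_h = 4A/P = 4·(0.174·0.113)/(2·(0.174+0.113)) = 0.07865/0.574 = 0.137 m.
Re = ρVD_h/μ = 1.34·9.87·0.137/1.85e-05 = 9.795e+04.
ε/D_h = 9e-05/0.137 = 0.000657; Haaland gives 1/√f = -1.8 log₁₀[6.87e-05+7.04e-05] = 6.942, so f = 0.02075.
ΔP = f(L/D_h)(ρV²/2) = 0.02075·72.8/0.137·65.27 = 719.6 Pa.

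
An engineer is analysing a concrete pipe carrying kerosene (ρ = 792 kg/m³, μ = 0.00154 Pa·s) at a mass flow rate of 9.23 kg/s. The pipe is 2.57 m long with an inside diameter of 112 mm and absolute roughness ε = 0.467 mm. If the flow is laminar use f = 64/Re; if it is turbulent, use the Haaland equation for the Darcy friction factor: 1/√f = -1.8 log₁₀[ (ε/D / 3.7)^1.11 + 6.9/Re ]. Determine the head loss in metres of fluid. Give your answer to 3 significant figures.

A = πD²/4 = π(0.112)²/4 = 0.009852 m²; mean velocity V = ṁ/(ρA) = 9.23/(792 · 0.009852) = 1.183 m/s.
Reynolds number Re = ρVD/μ = 792 · 1.183 · 0.112 / 0.00154 = 6.814e+04.
Re > 4000 → turbulent. Relative roughness ε/D = 0.000467/0.112 = 0.00417. Haaland: 1/√f = -1.8 log₁₀[(0.00417/3.7)^1.11 + 6.9/6.814e+04] = -1.8 log₁₀[0.000534 + 0.000101] = 5.755, so f = 0.0302.
Darcy-Weisbach: ΔP = f(L/D)(ρV²/2) = 0.0302·(2.57/0.112)·(792·1.183²/2) = 0.0302·22.95·554.1 = 384 Pa.
Head loss h_f = ΔP/(ρg) = 384/(792·9.81) = 0.0494 m.

h_f ≈ 0.0494 m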